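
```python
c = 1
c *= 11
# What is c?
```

Trace:
`c = 1` → c = 1
`c *= 11` → c = 11
So c = 11

Answer: 11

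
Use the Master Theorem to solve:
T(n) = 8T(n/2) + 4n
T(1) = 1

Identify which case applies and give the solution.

a=8, b=2, f(n)=4n. log_2(8) = 3. Since c=1 < 3, Case 1 applies: T(n) = Θ(n^log_b(a)) = O(n^3).

Answer: O(n^3) - Case 1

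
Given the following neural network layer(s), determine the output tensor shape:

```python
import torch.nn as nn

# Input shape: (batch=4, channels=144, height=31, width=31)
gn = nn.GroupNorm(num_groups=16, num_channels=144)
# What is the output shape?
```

Input: (4, 144, 31, 31) -> Output: (4, 144, 31, 31)

Answer: (4, 144, 31, 31)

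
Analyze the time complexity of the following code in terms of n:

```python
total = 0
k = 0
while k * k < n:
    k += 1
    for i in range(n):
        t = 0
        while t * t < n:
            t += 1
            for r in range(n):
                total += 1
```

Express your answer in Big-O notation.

Each loop level contributes: √n × n × √n × n. Multiplying the contributions gives O(n^3).

Answer: O(n^3)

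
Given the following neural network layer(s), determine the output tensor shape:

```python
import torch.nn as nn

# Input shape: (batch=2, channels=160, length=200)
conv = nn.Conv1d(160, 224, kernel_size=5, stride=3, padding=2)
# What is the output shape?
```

Input: (2, 160, 200) -> Output: (2, 224, 67)

Answer: (2, 224, 67)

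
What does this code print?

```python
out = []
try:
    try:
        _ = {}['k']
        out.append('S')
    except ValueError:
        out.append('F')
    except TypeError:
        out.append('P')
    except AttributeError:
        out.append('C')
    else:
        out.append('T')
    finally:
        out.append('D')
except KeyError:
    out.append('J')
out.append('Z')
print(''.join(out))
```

Execution trace: 'D' (finally) → 'J' (outer except KeyError) → 'Z' (after the try/except). Output: DJZ

Answer: DJZ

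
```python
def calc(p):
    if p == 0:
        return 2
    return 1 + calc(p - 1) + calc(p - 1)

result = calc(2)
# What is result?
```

calc(p) = 1 + 2·calc(p-1), calc(0)=2. Closed form: (2+1)·2^2 - 1 = 11.

Answer: 11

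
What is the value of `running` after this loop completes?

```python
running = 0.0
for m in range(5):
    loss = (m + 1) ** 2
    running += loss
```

Sum of squared losses 1² + 2² + ... + 5²
`running` takes the values: 0.0 → 1.0 → 5.0 → 14.0 → 30.0 → 55.0

Answer: 55.0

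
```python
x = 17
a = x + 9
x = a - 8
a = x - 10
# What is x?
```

Trace:
`x = 17` → x = 17
`a = x + 9` → a = 26
`x = a - 8` → x = 18
`a = x - 10` → a = 8
So x = 18

Answer: 18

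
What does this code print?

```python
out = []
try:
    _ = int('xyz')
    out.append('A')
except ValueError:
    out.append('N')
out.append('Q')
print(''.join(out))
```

Execution trace: 'N' (except ValueError) → 'Q' (after the try/except). Output: NQ

Answer: NQ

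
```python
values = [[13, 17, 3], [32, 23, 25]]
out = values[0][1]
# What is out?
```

Trace:
`values = [[13, 17, 3], [32, 23, 25]]` → values = [[13, 17, 3], [32, 23, 25]]
`out = values[0][1]` → out = 17
So out = 17

Answer: 17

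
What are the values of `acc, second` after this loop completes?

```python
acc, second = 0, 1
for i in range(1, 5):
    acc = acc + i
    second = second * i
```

Sum and factorial of 1 to 4
`acc, second` takes the values: (0, 1) → (1, 1) → (3, 1) → (3, 2) → (6, 2) → (6, 6) → (10, 6) → (10, 24)

Answer: 10, 24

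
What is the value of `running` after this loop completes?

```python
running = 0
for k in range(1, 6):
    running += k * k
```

Sum of squares 1² to 5² = 55
`running` takes the values: 0 → 1 → 5 → 14 → 30 → 55

Answer: 55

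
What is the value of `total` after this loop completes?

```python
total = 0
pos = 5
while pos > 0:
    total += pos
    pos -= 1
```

Sum 5 down to 1
`total` takes the values: 0 → 5 → 9 → 12 → 14 → 15

Answer: 15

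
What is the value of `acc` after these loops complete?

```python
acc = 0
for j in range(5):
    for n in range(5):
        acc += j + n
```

Sum of all j+n for j,n in 5x5
`acc` takes the values: 0 → 1 → 3 → 6 → 10 → 11 → 13 → 16 → 20 → 25 → 27 → 30 → 34 → 39 → 45 → 48 → 52 → 57 → 63 → 70 → 74 → 79 → 85 → 92 → 100

Answer: 100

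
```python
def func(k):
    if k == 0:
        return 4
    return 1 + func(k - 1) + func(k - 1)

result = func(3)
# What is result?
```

func(k) = 1 + 2·func(k-1), func(0)=4. Closed form: (4+1)·2^3 - 1 = 39.

Answer: 39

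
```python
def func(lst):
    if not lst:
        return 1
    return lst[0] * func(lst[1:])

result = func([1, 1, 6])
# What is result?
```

Product over [1, 1, 6] = 1 * 1 * 6 = 6

Answer: 6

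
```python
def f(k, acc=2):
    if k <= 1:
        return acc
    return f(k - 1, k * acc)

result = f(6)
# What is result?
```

Accumulator trace (n, acc): (6, 2) -> (5, 12) -> (4, 60) -> (3, 240) -> (2, 720) -> (1, 1440) -> return 1440

Answer: 1440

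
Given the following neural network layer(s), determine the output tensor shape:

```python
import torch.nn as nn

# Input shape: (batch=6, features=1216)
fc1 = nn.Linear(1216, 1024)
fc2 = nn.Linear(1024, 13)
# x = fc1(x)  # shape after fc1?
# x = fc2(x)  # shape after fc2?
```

Input: (6, 1216) -> after fc1: (6, 1024) -> Output: (6, 13)

Answer: (6, 13)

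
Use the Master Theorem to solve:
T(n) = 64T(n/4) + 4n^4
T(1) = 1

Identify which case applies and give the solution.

a=64, b=4, f(n)=4n^4. log_4(64) = 3. Since c=4 > 3 and the regularity condition holds (64(n/4)^4 = (64/4^4)n^4 with 64/4^4 < 1), Case 3 applies: T(n) = Θ(f(n)) = O(n^4).

Answer: O(n^4) - Case 3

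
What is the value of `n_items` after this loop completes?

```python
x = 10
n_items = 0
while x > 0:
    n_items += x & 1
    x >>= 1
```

Count set bits in 10 (binary: 0b1010)
`n_items` takes the values: 0 → 1 → 2

Answer: 2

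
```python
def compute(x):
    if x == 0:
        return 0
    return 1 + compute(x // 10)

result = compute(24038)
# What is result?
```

Count of digits of 24038: 5

Answer: 5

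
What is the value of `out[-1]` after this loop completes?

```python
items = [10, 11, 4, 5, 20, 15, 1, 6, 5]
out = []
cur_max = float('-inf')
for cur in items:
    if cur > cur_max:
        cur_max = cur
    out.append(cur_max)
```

Running max ends at 20
`out` takes the values: [] → [10] → [10, 11] → [10, 11, 11] → [10, 11, 11, 11] → [10, 11, 11, 11, 20] → [10, 11, 11, 11, 20, 20] → [10, 11, 11, 11, 20, 20, 20] → [10, 11, 11, 11, 20, 20, 20, 20] → [10, 11, 11, 11, 20, 20, 20, 20, 20]
So `out[-1]` = 20

Answer: 20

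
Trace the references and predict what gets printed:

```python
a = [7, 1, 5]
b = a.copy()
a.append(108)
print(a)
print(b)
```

Key concept: list.copy() creates independent copy.
Step by step:
`a = [7, 1, 5]` → a = [7, 1, 5]
`b = a.copy()` → b = [7, 1, 5]
`a.append(108)` → a = [7, 1, 5, 108]
`print(a)` → prints [7, 1, 5, 108]
`print(b)` → prints [7, 1, 5]

Answer:
[7, 1, 5, 108]
[7, 1, 5]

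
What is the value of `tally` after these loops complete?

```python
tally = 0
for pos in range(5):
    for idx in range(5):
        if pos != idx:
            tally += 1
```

5² - 5 (exclude diagonal)
`tally` takes the values: 0 → 1 → 2 → 3 → 4 → 5 → 6 → 7 → 8 → 9 → 10 → 11 → 12 → 13 → 14 → 15 → 16 → 17 → 18 → 19 → 20

Answer: 20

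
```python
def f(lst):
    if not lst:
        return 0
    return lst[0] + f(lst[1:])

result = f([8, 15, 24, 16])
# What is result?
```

8 + 15 + 24 + 16 + 0 = 63

Answer: 63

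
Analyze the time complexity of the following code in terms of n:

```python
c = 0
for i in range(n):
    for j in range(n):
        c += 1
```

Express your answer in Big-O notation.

Each loop level contributes: n × n. Multiplying the contributions gives O(n^2).

Answer: O(n^2)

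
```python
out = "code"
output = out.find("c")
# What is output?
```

Trace:
`out = "code"` → out = 'code'
`output = out.find("c")` → output = 0
So output = 0

Answer: 0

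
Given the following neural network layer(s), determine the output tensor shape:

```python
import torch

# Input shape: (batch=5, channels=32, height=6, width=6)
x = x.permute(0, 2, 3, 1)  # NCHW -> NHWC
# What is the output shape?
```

Input: (5, 32, 6, 6) -> Output: (5, 6, 6, 32)

Answer: (5, 6, 6, 32)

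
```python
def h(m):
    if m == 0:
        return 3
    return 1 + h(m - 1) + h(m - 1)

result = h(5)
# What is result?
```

h(m) = 1 + 2·h(m-1), h(0)=3. Closed form: (3+1)·2^5 - 1 = 127.

Answer: 127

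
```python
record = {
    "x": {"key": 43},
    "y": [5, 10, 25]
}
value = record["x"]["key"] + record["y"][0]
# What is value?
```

Trace:
`record = { ...` → record = {'x': {'key': 43}, 'y': [5, 10, 25]}
`value = record["x"]["key"] + record["y"][0]` → value = 48
So value = 48

Answer: 48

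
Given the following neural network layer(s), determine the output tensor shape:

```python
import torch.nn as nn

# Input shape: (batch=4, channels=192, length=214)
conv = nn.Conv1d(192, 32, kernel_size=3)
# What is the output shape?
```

Input: (4, 192, 214) -> Output: (4, 32, 212)

Answer: (4, 32, 212)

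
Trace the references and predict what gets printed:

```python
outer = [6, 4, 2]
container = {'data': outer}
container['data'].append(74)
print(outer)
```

Key concept: dict holds reference to list.
Step by step:
`outer = [6, 4, 2]` → outer = [6, 4, 2]
`container = {'data': outer}` → container = {'data': [6, 4, 2]}
`container['data'].append(74)` → outer = [6, 4, 2, 74]; container = {'data': [6, 4, 2, 74]}
`print(outer)` → prints [6, 4, 2, 74]

Answer: [6, 4, 2, 74]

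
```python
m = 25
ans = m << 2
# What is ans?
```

Trace:
`m = 25` → m = 25
`ans = m << 2` → ans = 100
So ans = 100

Answer: 100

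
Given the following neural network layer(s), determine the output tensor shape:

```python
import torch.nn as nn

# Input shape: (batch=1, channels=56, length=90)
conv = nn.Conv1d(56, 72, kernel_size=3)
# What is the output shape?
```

Input: (1, 56, 90) -> Output: (1, 72, 88)

Answer: (1, 72, 88)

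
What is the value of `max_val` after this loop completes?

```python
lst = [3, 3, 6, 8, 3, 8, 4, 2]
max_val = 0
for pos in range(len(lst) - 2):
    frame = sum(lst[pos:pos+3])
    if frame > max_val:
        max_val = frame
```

Max sum of 3-element window in [3, 3, 6, 8, 3, 8, 4, 2]
`max_val` takes the values: 0 → 12 → 17 → 19

Answer: 19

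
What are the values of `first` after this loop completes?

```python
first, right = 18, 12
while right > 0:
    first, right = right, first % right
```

GCD of 18 and 12
`first` takes the values: 18 → 12 → 6

Answer: 6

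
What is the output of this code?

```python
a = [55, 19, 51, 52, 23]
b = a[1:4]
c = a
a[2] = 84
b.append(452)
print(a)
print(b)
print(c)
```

Key concept: slice vs alias.
Step by step:
`a = [55, 19, 51, 52, 23]` → a = [55, 19, 51, 52, 23]
`b = a[1:4]` → b = [19, 51, 52]
`c = a` → c = [55, 19, 51, 52, 23] (same object as a)
`a[2] = 84` → a = [55, 19, 84, 52, 23] (same object as c); c = [55, 19, 84, 52, 23] (same object as a)
`b.append(452)` → b = [19, 51, 52, 452]
`print(a)` → prints [55, 19, 84, 52, 23]
`print(b)` → prints [19, 51, 52, 452]
`print(c)` → prints [55, 19, 84, 52, 23]

Answer:
[55, 19, 84, 52, 23]
[19, 51, 52, 452]
[55, 19, 84, 52, 23]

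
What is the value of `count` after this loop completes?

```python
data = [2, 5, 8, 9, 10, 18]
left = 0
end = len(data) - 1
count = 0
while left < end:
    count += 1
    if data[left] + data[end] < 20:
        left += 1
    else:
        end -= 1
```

Steps to find pair summing to 20
`count` takes the values: 0 → 1 → 2 → 3 → 4 → 5

Answer: 5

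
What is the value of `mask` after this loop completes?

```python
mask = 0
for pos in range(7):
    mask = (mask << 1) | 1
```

Build 7 consecutive 1-bits: 0b1111111
`mask` takes the values: 0 → 1 → 3 → 7 → 15 → 31 → 63 → 127

Answer: 127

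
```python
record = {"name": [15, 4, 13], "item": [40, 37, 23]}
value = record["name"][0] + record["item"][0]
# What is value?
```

Trace:
`record = {"name": [15, 4, 13], "item": [40, 37, 23]}` → record = {'name': [15, 4, 13], 'item': [40, 37, 23]}
`value = record["name"][0] + record["item"][0]` → value = 55
So value = 55

Answer: 55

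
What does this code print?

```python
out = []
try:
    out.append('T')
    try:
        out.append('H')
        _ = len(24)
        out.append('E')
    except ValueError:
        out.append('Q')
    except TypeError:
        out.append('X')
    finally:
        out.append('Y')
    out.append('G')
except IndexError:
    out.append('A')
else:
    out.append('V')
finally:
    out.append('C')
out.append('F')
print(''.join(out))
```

Execution trace: 'T' (try body) → 'H' (inner try body) → 'X' (inner except TypeError) → 'Y' (inner finally) → 'G' (try body, no exception) → 'V' (else) → 'C' (finally) → 'F' (after the try/except). Output: THXYGVCF

Answer: THXYGVCF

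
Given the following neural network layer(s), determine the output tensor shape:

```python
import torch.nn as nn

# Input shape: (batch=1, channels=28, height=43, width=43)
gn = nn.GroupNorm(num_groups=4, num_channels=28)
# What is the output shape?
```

Input: (1, 28, 43, 43) -> Output: (1, 28, 43, 43)

Answer: (1, 28, 43, 43)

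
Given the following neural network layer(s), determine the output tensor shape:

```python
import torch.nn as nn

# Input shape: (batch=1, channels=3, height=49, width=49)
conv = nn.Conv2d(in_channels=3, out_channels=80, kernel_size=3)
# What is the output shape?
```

Input: (1, 3, 49, 49) -> Output: (1, 80, 47, 47)

Answer: (1, 80, 47, 47)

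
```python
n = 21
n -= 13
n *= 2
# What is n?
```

Trace:
`n = 21` → n = 21
`n -= 13` → n = 8
`n *= 2` → n = 16
So n = 16

Answer: 16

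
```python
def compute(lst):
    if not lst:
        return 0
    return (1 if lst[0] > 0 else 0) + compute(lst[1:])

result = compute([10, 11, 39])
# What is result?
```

Count of positive elements in [10, 11, 39] = 3

Answer: 3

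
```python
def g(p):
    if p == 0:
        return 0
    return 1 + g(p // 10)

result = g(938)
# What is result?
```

Count of digits of 938: 3

Answer: 3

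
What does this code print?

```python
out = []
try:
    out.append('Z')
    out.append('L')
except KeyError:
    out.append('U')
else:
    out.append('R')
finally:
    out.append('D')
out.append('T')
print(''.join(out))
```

Execution trace: 'Z' (try body) → 'L' (try body, no exception) → 'R' (else) → 'D' (finally) → 'T' (after the try/except). Output: ZLRDT

Answer: ZLRDT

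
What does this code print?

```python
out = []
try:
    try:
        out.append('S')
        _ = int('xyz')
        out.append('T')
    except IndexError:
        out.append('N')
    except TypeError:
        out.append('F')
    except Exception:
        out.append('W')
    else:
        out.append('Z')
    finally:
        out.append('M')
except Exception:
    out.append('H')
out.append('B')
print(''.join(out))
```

Execution trace: 'S' (inner try body) → 'W' (inner except Exception) → 'M' (inner finally) → 'B' (after the try/except). Output: SWMB

Answer: SWMB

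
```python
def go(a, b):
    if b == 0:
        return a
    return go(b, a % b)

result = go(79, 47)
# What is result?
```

go(79, 47) -> go(47, 32) -> go(32, 15) -> go(15, 2) -> go(2, 1) -> go(1, 0) -> 1

Answer: 1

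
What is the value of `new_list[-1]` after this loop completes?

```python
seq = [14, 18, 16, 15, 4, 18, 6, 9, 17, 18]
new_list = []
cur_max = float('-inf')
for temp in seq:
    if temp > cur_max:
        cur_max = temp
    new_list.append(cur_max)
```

Running max ends at 18
`new_list` takes the values: [] → [14] → [14, 18] → [14, 18, 18] → [14, 18, 18, 18] → [14, 18, 18, 18, 18] → [14, 18, 18, 18, 18, 18] → [14, 18, 18, 18, 18, 18, 18] → [14, 18, 18, 18, 18, 18, 18, 18] → [14, 18, 18, 18, 18, 18, 18, 18, 18] → [14, 18, 18, 18, 18, 18, 18, 18, 18, 18]
So `new_list[-1]` = 18

Answer: 18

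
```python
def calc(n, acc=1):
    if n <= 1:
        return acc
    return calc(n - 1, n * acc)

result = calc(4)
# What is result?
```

Accumulator trace (n, acc): (4, 1) -> (3, 4) -> (2, 12) -> (1, 24) -> return 24

Answer: 24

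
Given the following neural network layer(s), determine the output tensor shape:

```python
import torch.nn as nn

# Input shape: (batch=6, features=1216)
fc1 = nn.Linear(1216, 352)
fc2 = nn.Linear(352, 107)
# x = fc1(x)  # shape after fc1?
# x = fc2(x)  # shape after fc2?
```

Input: (6, 1216) -> after fc1: (6, 352) -> Output: (6, 107)

Answer: (6, 107)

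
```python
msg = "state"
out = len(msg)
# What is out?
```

Trace:
`msg = "state"` → msg = 'state'
`out = len(msg)` → out = 5
So out = 5

Answer: 5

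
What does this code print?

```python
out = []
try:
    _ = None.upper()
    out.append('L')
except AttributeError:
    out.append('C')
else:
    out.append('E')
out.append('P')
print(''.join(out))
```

Execution trace: 'C' (except AttributeError) → 'P' (after the try/except). Output: CP

Answer: CP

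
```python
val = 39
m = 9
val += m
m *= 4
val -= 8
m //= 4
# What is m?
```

Trace:
`val = 39` → val = 39
`m = 9` → m = 9
`val += m` → val = 48
`m *= 4` → m = 36
`val -= 8` → val = 40
`m //= 4` → m = 9
So m = 9

Answer: 9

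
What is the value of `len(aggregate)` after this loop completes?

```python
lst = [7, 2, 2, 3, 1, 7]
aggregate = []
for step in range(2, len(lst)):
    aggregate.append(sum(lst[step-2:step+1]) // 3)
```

Number of 3-element averages
`aggregate` takes the values: [] → [3] → [3, 2] → [3, 2, 2] → [3, 2, 2, 3]
So `len(aggregate)` = 4

Answer: 4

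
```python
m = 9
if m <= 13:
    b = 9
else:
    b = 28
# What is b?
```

Trace:
`m = 9` → m = 9
`if m <= 13: ...` → m <= 13 is True → b = 9
So b = 9

Answer: 9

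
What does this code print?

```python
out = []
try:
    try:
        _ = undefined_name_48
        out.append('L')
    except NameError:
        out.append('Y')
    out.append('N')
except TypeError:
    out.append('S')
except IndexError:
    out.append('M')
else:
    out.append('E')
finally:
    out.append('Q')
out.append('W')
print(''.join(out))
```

Execution trace: 'Y' (inner except NameError) → 'N' (try body, no exception) → 'E' (else) → 'Q' (finally) → 'W' (after the try/except). Output: YNEQW

Answer: YNEQW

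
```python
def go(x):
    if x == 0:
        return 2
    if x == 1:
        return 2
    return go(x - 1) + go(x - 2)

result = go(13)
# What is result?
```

Build up from base cases: go(0)=2, go(1)=2, go(2)=4, go(3)=6, go(4)=10, go(5)=16, go(6)=26, ..., go(13)=754

Answer: 754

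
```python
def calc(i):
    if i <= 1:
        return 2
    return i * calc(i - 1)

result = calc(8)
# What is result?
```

calc(8) = 8 * 7 * 6 * 5 * 4 * 3 * 2 * 2 = 80640

Answer: 80640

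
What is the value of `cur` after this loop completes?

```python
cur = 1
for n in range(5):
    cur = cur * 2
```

Multiply by 2, 5 times: 1 * 2^5 = 32
`cur` takes the values: 1 → 2 → 4 → 8 → 16 → 32

Answer: 32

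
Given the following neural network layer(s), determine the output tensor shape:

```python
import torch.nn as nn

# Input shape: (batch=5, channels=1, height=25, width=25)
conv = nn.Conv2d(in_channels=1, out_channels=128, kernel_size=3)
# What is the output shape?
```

Input: (5, 1, 25, 25) -> Output: (5, 128, 23, 23)

Answer: (5, 128, 23, 23)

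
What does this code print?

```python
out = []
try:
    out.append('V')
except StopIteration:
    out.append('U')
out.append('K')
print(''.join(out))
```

Execution trace: 'V' (try body, no exception) → 'K' (after the try/except). Output: VK

Answer: VK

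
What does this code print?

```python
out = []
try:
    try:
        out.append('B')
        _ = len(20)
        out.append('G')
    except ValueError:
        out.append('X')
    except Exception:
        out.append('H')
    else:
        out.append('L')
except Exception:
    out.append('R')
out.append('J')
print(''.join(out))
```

Execution trace: 'B' (inner try body) → 'H' (inner except Exception) → 'J' (after the try/except). Output: BHJ

Answer: BHJ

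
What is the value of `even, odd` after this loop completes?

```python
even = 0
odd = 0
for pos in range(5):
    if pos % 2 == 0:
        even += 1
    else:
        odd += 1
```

Count evens and odds in range(5)
`even, odd` takes the values: (0, 0) → (1, 0) → (1, 1) → (2, 1) → (2, 2) → (3, 2)

Answer: 3, 2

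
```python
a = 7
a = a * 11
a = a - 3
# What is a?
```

Trace:
`a = 7` → a = 7
`a = a * 11` → a = 77
`a = a - 3` → a = 74
So a = 74

Answer: 74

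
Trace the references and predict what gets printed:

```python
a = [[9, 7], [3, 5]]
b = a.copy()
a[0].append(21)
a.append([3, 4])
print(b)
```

Key concept: shallow copy with nested lists.
Step by step:
`a = [[9, 7], [3, 5]]` → a = [[9, 7], [3, 5]]
`b = a.copy()` → b = [[9, 7], [3, 5]]
`a[0].append(21)` → a = [[9, 7, 21], [3, 5]]; b = [[9, 7, 21], [3, 5]]
`a.append([3, 4])` → a = [[9, 7, 21], [3, 5], [3, 4]]
`print(b)` → prints [[9, 7, 21], [3, 5]]

Answer: [[9, 7, 21], [3, 5]]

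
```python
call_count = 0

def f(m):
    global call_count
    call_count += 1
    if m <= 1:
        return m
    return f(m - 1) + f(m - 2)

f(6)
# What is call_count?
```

Calls(m) = 1 + Calls(m-1) + Calls(m-2); Calls(0)=Calls(1)=1. For m=6 this gives 25.

Answer: 25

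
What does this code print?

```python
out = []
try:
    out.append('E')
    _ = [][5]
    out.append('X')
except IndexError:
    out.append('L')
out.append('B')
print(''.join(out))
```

Execution trace: 'E' (try body) → 'L' (except IndexError) → 'B' (after the try/except). Output: ELB

Answer: ELB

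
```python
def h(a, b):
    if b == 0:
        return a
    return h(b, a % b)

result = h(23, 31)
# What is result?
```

h(23, 31) -> h(31, 23) -> h(23, 8) -> h(8, 7) -> h(7, 1) -> h(1, 0) -> 1

Answer: 1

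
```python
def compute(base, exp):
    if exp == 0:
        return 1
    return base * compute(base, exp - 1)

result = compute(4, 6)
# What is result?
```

compute(4, 6) = 4 * 4 * 4 * 4 * 4 * 4 = 4096

Answer: 4096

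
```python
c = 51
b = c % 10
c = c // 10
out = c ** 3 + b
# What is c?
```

Trace:
`c = 51` → c = 51
`b = c % 10` → b = 1
`c = c // 10` → c = 5
`out = c ** 3 + b` → out = 126
So c = 5

Answer: 5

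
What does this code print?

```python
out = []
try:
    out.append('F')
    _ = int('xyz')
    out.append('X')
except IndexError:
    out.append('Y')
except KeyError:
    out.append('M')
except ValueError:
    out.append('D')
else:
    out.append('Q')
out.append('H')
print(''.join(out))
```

Execution trace: 'F' (try body) → 'D' (except ValueError) → 'H' (after the try/except). Output: FDH

Answer: FDH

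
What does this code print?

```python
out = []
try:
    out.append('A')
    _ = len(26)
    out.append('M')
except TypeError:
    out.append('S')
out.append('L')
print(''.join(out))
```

Execution trace: 'A' (try body) → 'S' (except TypeError) → 'L' (after the try/except). Output: ASL

Answer: ASL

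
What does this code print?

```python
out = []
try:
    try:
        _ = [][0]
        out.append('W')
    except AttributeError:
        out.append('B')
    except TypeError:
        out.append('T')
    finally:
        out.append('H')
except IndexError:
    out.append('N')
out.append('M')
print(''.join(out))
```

Execution trace: 'H' (inner finally) → 'N' (outer except IndexError) → 'M' (after the try/except). Output: HNM

Answer: HNM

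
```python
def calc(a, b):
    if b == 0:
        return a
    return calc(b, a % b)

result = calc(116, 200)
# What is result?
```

calc(116, 200) -> calc(200, 116) -> calc(116, 84) -> calc(84, 32) -> calc(32, 20) -> calc(20, 12) -> calc(12, 8) -> calc(8, 4) -> calc(4, 0) -> 4

Answer: 4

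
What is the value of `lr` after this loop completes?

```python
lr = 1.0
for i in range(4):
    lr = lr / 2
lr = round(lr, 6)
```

Halving LR 4 times: 1 / 2^4
`lr` takes the values: 1.0 → 0.5 → 0.25 → 0.125 → 0.0625

Answer: 0.0625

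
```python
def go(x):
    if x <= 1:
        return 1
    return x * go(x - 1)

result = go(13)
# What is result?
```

go(13) = 13 * 12 * 11 * 10 * 9 * 8 * 7 * 6 * 5 * 4 * 3 * 2 * 1 = 6227020800

Answer: 6227020800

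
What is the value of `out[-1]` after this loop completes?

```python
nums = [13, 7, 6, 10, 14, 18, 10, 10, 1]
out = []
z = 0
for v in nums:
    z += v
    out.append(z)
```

Cumulative sum ends at 89
`out` takes the values: [] → [13] → [13, 20] → [13, 20, 26] → [13, 20, 26, 36] → [13, 20, 26, 36, 50] → [13, 20, 26, 36, 50, 68] → [13, 20, 26, 36, 50, 68, 78] → [13, 20, 26, 36, 50, 68, 78, 88] → [13, 20, 26, 36, 50, 68, 78, 88, 89]
So `out[-1]` = 89

Answer: 89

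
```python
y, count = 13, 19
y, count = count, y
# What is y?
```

Trace:
`y, count = 13, 19` → y = 13; count = 19
`y, count = count, y` → y = 19; count = 13
So y = 19

Answer: 19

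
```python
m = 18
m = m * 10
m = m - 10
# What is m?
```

Trace:
`m = 18` → m = 18
`m = m * 10` → m = 180
`m = m - 10` → m = 170
So m = 170

Answer: 170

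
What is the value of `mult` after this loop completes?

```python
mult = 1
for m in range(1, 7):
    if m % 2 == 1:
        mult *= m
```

Product of odd numbers 1 to 6
`mult` takes the values: 1 → 3 → 15

Answer: 15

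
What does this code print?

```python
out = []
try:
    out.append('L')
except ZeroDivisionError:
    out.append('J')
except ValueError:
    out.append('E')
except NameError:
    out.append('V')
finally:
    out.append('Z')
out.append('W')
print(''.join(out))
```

Execution trace: 'L' (try body, no exception) → 'Z' (finally) → 'W' (after the try/except). Output: LZW

Answer: LZW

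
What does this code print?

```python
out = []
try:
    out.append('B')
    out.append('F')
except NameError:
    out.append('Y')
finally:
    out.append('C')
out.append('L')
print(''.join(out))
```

Execution trace: 'B' (try body) → 'F' (try body, no exception) → 'C' (finally) → 'L' (after the try/except). Output: BFCL

Answer: BFCL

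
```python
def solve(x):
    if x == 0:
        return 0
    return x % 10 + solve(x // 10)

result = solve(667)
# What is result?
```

Sum of digits of 667: 7 + 6 + 6 = 19

Answer: 19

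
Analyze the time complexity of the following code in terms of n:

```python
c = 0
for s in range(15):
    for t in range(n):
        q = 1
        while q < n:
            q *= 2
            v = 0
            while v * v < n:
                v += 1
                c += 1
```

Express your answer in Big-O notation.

Each loop level contributes: 1 × n × log n × √n. Multiplying the contributions gives O(n√n log n).

Answer: O(n√n log n)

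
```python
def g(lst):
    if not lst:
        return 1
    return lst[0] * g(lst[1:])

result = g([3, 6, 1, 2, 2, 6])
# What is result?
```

Product over [3, 6, 1, 2, 2, 6] = 3 * 6 * 1 * 2 * 2 * 6 = 432

Answer: 432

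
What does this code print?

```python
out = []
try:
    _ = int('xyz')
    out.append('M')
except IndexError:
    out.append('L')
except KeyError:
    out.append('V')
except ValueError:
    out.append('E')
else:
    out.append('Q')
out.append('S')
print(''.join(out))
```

Execution trace: 'E' (except ValueError) → 'S' (after the try/except). Output: ES

Answer: ES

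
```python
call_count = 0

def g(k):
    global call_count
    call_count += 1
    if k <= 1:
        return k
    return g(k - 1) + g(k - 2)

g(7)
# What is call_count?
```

Calls(k) = 1 + Calls(k-1) + Calls(k-2); Calls(0)=Calls(1)=1. For k=7 this gives 41.

Answer: 41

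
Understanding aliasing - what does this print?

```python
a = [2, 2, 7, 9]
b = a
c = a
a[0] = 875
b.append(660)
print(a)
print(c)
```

Key concept: multiple aliases.
Step by step:
`a = [2, 2, 7, 9]` → a = [2, 2, 7, 9]
`b = a` → b = [2, 2, 7, 9] (same object as a)
`c = a` → c = [2, 2, 7, 9] (same object as a, b)
`a[0] = 875` → a = [875, 2, 7, 9] (same object as b, c); b = [875, 2, 7, 9] (same object as a, c); c = [875, 2, 7, 9] (same object as a, b)
`b.append(660)` → a = [875, 2, 7, 9, 660] (same object as b, c); b = [875, 2, 7, 9, 660] (same object as a, c); c = [875, 2, 7, 9, 660] (same object as a, b)
`print(a)` → prints [875, 2, 7, 9, 660]
`print(c)` → prints [875, 2, 7, 9, 660]

Answer:
[875, 2, 7, 9, 660]
[875, 2, 7, 9, 660]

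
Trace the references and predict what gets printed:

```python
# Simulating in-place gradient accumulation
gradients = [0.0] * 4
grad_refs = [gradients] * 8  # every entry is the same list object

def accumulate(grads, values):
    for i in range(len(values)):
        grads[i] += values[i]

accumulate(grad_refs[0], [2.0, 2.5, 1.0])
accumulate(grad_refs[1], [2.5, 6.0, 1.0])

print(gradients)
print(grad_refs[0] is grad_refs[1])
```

Key concept: gradient accumulation aliasing.
Step by step:
`gradients = [0.0] * 4` → gradients = [0.0, 0.0, 0.0, 0.0]
`grad_refs = [gradients] * 8` → grad_refs = [[0.0, 0.0, 0.0, 0.0], [0.0, 0.0, 0.0, 0.0], [0.0, 0.0, 0.0, 0.0], [0.0, 0.0, 0.0, 0.0], [0.0, 0.0, 0.0, 0.0], [0.0, 0.0, 0.0, 0.0], [0.0, 0.0, 0.0, 0.0], [0.0, 0.0, 0.0, 0.0]]
`accumulate(grad_refs[0], [2.0, 2.5, 1.0])` → gradients = [2.0, 2.5, 1.0, 0.0]; grad_refs = [[2.0, 2.5, 1.0, 0.0], [2.0, 2.5, 1.0, 0.0], [2.0, 2.5, 1.0, 0.0], [2.0, 2.5, 1.0, 0.0], [2.0, 2.5, 1.0, 0.0], [2.0, 2.5, 1.0, 0.0], [2.0, 2.5, 1.0, 0.0], [2.0, 2.5, 1.0, 0.0]]
`accumulate(grad_refs[1], [2.5, 6.0, 1.0])` → gradients = [4.5, 8.5, 2.0, 0.0]; grad_refs = [[4.5, 8.5, 2.0, 0.0], [4.5, 8.5, 2.0, 0.0], [4.5, 8.5, 2.0, 0.0], [4.5, 8.5, 2.0, 0.0], [4.5, 8.5, 2.0, 0.0], [4.5, 8.5, 2.0, 0.0], [4.5, 8.5, 2.0, 0.0], [4.5, 8.5, 2.0, 0.0]]
`print(gradients)` → prints [4.5, 8.5, 2.0, 0.0]
`print(grad_refs[0] is grad_refs[1])` → prints True

Answer:
[4.5, 8.5, 2.0, 0.0]
True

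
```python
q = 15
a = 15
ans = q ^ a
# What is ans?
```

Trace:
`q = 15` → q = 15
`a = 15` → a = 15
`ans = q ^ a` → ans = 0
So ans = 0

Answer: 0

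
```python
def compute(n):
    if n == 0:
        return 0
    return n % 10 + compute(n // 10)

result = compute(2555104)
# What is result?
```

Sum of digits of 2555104: 4 + 0 + 1 + 5 + 5 + 5 + 2 = 22

Answer: 22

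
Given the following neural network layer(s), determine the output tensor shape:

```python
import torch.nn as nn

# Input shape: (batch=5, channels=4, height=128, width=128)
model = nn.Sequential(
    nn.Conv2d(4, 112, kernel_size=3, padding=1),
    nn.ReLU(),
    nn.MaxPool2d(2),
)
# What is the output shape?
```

Input: (5, 4, 128, 128) -> after Conv2d: (5, 112, 128, 128) -> after ReLU: (5, 112, 128, 128) -> Output: (5, 112, 64, 64)

Answer: (5, 112, 64, 64)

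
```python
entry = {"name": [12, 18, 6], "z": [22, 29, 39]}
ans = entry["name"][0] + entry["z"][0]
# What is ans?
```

Trace:
`entry = {"name": [12, 18, 6], "z": [22, 29, 39]}` → entry = {'name': [12, 18, 6], 'z': [22, 29, 39]}
`ans = entry["name"][0] + entry["z"][0]` → ans = 34
So ans = 34

Answer: 34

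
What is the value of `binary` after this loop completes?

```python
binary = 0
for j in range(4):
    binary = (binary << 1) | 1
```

Build 4 consecutive 1-bits: 0b1111
`binary` takes the values: 0 → 1 → 3 → 7 → 15

Answer: 15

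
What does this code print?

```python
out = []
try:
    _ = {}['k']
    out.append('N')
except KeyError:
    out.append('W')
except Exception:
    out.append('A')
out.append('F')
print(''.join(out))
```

Execution trace: 'W' (except KeyError) → 'F' (after the try/except). Output: WF

Answer: WF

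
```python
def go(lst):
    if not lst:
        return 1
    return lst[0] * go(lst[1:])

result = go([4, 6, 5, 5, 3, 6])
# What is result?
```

Product over [4, 6, 5, 5, 3, 6] = 4 * 6 * 5 * 5 * 3 * 6 = 10800

Answer: 10800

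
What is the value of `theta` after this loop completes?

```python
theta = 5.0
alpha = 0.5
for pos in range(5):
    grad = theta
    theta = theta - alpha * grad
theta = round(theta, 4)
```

Gradient descent: w = 5.0 * (1 - 0.5)^5
`theta` takes the values: 5.0 → 2.5 → 1.25 → 0.625 → 0.3125 → 0.15625 → 0.1562

Answer: 0.1562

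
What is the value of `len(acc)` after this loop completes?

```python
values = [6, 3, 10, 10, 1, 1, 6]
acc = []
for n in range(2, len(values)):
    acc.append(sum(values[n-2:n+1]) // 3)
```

Number of 3-element averages
`acc` takes the values: [] → [6] → [6, 7] → [6, 7, 7] → [6, 7, 7, 4] → [6, 7, 7, 4, 2]
So `len(acc)` = 5

Answer: 5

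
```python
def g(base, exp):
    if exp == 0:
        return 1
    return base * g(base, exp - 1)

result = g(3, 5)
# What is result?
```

g(3, 5) = 3 * 3 * 3 * 3 * 3 = 243

Answer: 243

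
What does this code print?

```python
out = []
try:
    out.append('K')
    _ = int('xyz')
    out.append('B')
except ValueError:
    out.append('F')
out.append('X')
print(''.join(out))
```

Execution trace: 'K' (try body) → 'F' (except ValueError) → 'X' (after the try/except). Output: KFX

Answer: KFX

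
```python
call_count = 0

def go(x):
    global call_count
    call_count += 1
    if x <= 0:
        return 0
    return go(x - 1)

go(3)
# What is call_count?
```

Linear recursion stepping by 1: 4 calls from x=3 down to ≤0.

Answer: 4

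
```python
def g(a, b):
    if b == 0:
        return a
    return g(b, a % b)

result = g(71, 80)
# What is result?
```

g(71, 80) -> g(80, 71) -> g(71, 9) -> g(9, 8) -> g(8, 1) -> g(1, 0) -> 1

Answer: 1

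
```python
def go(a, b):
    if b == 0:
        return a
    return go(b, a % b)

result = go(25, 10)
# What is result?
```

go(25, 10) -> go(10, 5) -> go(5, 0) -> 5

Answer: 5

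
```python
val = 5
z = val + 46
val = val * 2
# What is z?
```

Trace:
`val = 5` → val = 5
`z = val + 46` → z = 51
`val = val * 2` → val = 10
So z = 51

Answer: 51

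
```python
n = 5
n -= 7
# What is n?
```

Trace:
`n = 5` → n = 5
`n -= 7` → n = -2
So n = -2

Answer: -2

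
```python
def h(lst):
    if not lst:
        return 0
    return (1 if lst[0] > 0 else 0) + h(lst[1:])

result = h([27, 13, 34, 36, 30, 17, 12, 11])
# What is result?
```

Count of positive elements in [27, 13, 34, 36, 30, 17, 12, 11] = 8

Answer: 8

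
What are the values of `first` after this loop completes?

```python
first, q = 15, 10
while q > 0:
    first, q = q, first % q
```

GCD of 15 and 10
`first` takes the values: 15 → 10 → 5

Answer: 5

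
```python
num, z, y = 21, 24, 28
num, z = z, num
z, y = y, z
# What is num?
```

Trace:
`num, z, y = 21, 24, 28` → num = 21; z = 24; y = 28
`num, z = z, num` → num = 24; z = 21
`z, y = y, z` → z = 28; y = 21
So num = 24

Answer: 24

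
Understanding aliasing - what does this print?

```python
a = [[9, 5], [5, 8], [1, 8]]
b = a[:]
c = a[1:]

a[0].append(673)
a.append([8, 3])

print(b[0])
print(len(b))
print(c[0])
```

Key concept: slice with nested mutation.
Step by step:
`a = [[9, 5], [5, 8], [1, 8]]` → a = [[9, 5], [5, 8], [1, 8]]
`b = a[:]` → b = [[9, 5], [5, 8], [1, 8]]
`c = a[1:]` → c = [[5, 8], [1, 8]]
`a[0].append(673)` → a = [[9, 5, 673], [5, 8], [1, 8]]; b = [[9, 5, 673], [5, 8], [1, 8]]
`a.append([8, 3])` → a = [[9, 5, 673], [5, 8], [1, 8], [8, 3]]
`print(b[0])` → prints [9, 5, 673]
`print(len(b))` → prints 3
`print(c[0])` → prints [5, 8]

Answer:
[9, 5, 673]
3
[5, 8]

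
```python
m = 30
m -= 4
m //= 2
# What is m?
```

Trace:
`m = 30` → m = 30
`m -= 4` → m = 26
`m //= 2` → m = 13
So m = 13

Answer: 13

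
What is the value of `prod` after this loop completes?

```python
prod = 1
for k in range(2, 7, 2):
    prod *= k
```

Product of even numbers 2 to 6
`prod` takes the values: 1 → 2 → 8 → 48

Answer: 48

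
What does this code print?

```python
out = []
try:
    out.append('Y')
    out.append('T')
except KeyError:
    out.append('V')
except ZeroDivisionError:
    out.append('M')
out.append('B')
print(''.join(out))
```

Execution trace: 'Y' (try body) → 'T' (try body, no exception) → 'B' (after the try/except). Output: YTB

Answer: YTB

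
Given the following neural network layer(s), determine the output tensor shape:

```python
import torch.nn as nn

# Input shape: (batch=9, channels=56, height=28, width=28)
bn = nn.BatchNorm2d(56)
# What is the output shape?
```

Input: (9, 56, 28, 28) -> Output: (9, 56, 28, 28)

Answer: (9, 56, 28, 28)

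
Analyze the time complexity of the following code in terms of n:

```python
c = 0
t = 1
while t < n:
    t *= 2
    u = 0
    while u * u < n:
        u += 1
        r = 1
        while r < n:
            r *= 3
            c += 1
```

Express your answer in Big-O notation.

Each loop level contributes: log n × √n × log n. Multiplying the contributions gives O(√n log² n).

Answer: O(√n log² n)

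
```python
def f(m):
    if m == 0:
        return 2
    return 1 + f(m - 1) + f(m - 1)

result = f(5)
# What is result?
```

f(m) = 1 + 2·f(m-1), f(0)=2. Closed form: (2+1)·2^5 - 1 = 95.

Answer: 95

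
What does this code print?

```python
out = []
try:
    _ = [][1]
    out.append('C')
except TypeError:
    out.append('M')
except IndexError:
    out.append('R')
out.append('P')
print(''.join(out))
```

Execution trace: 'R' (except IndexError) → 'P' (after the try/except). Output: RP

Answer: RP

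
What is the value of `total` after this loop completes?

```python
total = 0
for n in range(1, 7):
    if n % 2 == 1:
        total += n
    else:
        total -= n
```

Add odd, subtract even
`total` takes the values: 0 → 1 → -1 → 2 → -2 → 3 → -3

Answer: -3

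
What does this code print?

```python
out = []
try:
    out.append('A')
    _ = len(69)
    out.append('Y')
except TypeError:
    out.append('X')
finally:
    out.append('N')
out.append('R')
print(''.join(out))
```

Execution trace: 'A' (try body) → 'X' (except TypeError) → 'N' (finally) → 'R' (after the try/except). Output: AXNR

Answer: AXNR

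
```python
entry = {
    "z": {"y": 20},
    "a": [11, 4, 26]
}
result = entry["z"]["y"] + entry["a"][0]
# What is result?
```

Trace:
`entry = { ...` → entry = {'z': {'y': 20}, 'a': [11, 4, 26]}
`result = entry["z"]["y"] + entry["a"][0]` → result = 31
So result = 31

Answer: 31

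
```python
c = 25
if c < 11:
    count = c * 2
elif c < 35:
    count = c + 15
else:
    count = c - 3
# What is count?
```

Trace:
`c = 25` → c = 25
`if c < 11: ...` → c < 11 is False, c < 35 is True → count = 40
So count = 40

Answer: 40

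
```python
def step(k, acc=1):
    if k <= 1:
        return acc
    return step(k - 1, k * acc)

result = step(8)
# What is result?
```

Accumulator trace (n, acc): (8, 1) -> (7, 8) -> (6, 56) -> (5, 336) -> (4, 1680) -> (3, 6720) -> (2, 20160) -> (1, 40320) -> return 40320

Answer: 40320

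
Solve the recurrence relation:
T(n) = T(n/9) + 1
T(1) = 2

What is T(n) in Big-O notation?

Each step divides n by 9 and adds 1. After log_9(n) steps we reach T(1)=2. So T(n) = 1·log_9(n) + 2 = O(log n).

Answer: O(log n)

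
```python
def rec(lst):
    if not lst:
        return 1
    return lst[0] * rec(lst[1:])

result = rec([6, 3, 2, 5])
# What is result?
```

Product over [6, 3, 2, 5] = 6 * 3 * 2 * 5 = 180

Answer: 180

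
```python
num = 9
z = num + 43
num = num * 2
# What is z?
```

Trace:
`num = 9` → num = 9
`z = num + 43` → z = 52
`num = num * 2` → num = 18
So z = 52

Answer: 52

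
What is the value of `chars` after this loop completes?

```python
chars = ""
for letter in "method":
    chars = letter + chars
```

Reverse 'method'
`chars` takes the values: "" → "m" → "em" → "tem" → "htem" → "ohtem" → "dohtem"

Answer: "dohtem"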